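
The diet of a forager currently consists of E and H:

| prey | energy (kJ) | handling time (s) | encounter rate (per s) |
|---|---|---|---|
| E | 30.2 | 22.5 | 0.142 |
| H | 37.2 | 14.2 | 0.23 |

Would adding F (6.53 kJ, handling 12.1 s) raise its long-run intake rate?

Intake rate on the current diet: R = (0.142×30.2 + 0.23×37.2) / (1 + 0.142×22.5 + 0.23×14.2) = 12.84/7.461 = 1.722 kJ/s.
F: E/h = 6.53/12.1 = 0.5397 kJ/s.
0.5397 < 1.722, so adding F would lower the average — exclude it.

No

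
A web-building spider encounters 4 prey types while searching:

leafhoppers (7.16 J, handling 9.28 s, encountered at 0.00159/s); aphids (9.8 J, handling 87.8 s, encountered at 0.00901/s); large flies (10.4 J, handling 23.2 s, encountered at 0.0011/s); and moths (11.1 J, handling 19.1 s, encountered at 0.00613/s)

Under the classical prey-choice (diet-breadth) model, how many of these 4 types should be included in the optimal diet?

Rank by E/h (J/s): leafhoppers 0.772, moths 0.581, large flies 0.448, aphids 0.112. Include each in turn until the next type's E/h falls below the running intake rate.
Rate on top 1: 0.01122. moths: 0.581 > 0.01122 → include.
Rate on top 2: 0.07018. large flies: 0.448 > 0.07018 → include.
Rate on top 3: 0.07851. aphids: 0.112 > 0.07851 → include.
Optimal diet: leafhoppers, moths, large flies, aphids — 4 of 4 types.

4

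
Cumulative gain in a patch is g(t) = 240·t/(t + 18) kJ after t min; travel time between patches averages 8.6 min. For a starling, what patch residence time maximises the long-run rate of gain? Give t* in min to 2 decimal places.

Optimal t* satisfies g'(t*) = g(t*)/(T + t*).
g'(t) = 240·18/(t + 18)². Setting 240·18/(t+18)² = 240t/[(t+18)(8.6+t)] gives 18(8.6+t) = t(t+18), so t² = 18×8.6 = 154.8.
t* = √154.8 = 12.44 min.

12.44 min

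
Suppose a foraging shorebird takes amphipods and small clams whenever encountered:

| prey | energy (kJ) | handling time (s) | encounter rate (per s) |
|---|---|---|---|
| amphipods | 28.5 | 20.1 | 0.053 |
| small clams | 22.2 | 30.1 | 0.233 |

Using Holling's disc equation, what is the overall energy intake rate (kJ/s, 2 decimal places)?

0.74 kJ/s

R = (0.053×28.5 + 0.233×22.2) / (1 + 0.053×20.1 + 0.233×30.1) = 6.683/9.079 = 0.7361 kJ/s.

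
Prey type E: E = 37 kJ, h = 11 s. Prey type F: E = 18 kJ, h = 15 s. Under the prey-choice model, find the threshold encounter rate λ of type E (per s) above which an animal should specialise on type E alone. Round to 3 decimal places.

The zero-one rule: include type F iff E₂/h₂ > λE₁/(1+λh₁). Equality gives the switch point.
λE₁h₂ = E₂ + λE₂h₁ ⇒ λ = E₂/(E₁h₂ − E₂h₁) = 18/(555 − 198) = 0.05042 per s.

0.050 per s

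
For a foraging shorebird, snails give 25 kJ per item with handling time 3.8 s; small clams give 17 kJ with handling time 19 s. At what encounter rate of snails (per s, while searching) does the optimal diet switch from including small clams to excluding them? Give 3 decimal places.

At the threshold, the rate on snails alone equals the profitability of small clams: λ·25/(1 + λ·3.8) = 17/19 = 0.8947.
Rearranging, λ(25 − 0.8947×3.8) = 0.8947, so λ = 0.8947/21.6 = 0.04142 per s.

0.041 per s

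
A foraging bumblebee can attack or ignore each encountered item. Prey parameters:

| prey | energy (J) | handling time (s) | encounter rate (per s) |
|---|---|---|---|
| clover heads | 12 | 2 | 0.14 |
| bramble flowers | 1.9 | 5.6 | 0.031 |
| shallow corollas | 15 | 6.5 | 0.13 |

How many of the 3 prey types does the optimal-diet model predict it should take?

E/h in descending order: clover heads 6, shallow corollas 2.31, bramble flowers 0.339 J/s. The optimal diet is the largest prefix of this list for which every included type satisfies E_i/h_i > R on the types above it.
Rate on top 1: 1.312. shallow corollas: 2.31 > 1.312 → include.
Rate on top 2: 1.708. bramble flowers: 0.339 < 1.708 → exclude; stop.
Optimal diet: clover heads, shallow corollas — 2 of 3 types.

2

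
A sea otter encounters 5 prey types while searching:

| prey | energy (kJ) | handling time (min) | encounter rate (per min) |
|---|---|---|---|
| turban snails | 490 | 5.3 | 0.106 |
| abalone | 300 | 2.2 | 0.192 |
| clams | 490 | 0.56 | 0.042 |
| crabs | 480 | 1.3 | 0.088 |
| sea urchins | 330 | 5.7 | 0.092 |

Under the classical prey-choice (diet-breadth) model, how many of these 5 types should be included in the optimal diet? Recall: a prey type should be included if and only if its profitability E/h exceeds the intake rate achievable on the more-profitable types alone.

Rank by E/h (kJ/min): clams 875, crabs 369, abalone 136, turban snails 92.5, sea urchins 57.9. Include each in turn until the next type's E/h falls below the running intake rate.
Rate on top 1: 20.11. crabs: 369 > 20.11 → include.
Rate on top 2: 55.21. abalone: 136 > 55.21 → include.
Rate on top 3: 77.18. turban snails: 92.5 > 77.18 → include.
Rate on top 4: 81.22. sea urchins: 57.9 < 81.22 → exclude; stop.
Optimal diet: clams, crabs, abalone, turban snails — 4 of 5 types.

4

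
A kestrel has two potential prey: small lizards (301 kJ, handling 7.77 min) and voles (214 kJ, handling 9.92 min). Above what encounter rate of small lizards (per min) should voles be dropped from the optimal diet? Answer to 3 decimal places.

Drop voles once their profitability E₂/h₂ falls below the rate achievable on small lizards alone: E₂/h₂ = λE₁/(1 + λh₁).
Solve for λ: λE₁h₂ = E₂(1 + λh₁) → λ(E₁h₂ − E₂h₁) = E₂ → λ = E₂/(E₁h₂ − E₂h₁).
λ = 214/(301×9.92 − 214×7.77) = 214/1323 = 0.1617 per min.

0.162 per min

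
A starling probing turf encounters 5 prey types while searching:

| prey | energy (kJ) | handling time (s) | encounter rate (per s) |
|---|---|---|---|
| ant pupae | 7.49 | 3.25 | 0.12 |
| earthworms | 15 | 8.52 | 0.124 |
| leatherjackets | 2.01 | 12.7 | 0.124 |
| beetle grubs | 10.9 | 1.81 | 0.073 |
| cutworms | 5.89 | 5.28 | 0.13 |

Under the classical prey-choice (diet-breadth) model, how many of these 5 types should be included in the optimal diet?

E/h in descending order: beetle grubs 6.02, ant pupae 2.3, earthworms 1.76, cutworms 1.12, leatherjackets 0.158 kJ/s. The optimal diet is the largest prefix of this list for which every included type satisfies E_i/h_i > R on the types above it.
Rate on top 1: 0.7028. ant pupae: 2.3 > 0.7028 → include.
Rate on top 2: 1.113. earthworms: 1.76 > 1.113 → include.
Rate on top 3: 1.378. cutworms: 1.12 < 1.378 → exclude; stop.
Optimal diet: beetle grubs, ant pupae, earthworms — 3 of 5 types.

3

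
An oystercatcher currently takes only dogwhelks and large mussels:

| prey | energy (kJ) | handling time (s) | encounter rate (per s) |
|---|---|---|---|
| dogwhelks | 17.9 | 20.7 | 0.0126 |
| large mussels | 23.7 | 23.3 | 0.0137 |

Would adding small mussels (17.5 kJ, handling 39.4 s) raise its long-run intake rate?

Yes

Current rate: (0.0126×17.9 + 0.0137×23.7)/(1 + 0.0126×20.7 + 0.0137×23.3) = 0.3482 kJ/s.
small mussels: E/h = 17.5/39.4 = 0.4442 kJ/s.
0.4442 > 0.3482, so adding small mussels raises the average — include it.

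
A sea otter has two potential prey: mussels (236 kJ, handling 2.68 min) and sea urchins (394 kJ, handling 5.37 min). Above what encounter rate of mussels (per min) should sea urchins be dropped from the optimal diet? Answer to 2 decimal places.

The zero-one rule: include sea urchins iff E₂/h₂ > λE₁/(1+λh₁). Equality gives the switch point.
λE₁h₂ = E₂ + λE₂h₁ ⇒ λ = E₂/(E₁h₂ − E₂h₁) = 394/(1267 − 1056) = 1.864 per min.

1.86 per min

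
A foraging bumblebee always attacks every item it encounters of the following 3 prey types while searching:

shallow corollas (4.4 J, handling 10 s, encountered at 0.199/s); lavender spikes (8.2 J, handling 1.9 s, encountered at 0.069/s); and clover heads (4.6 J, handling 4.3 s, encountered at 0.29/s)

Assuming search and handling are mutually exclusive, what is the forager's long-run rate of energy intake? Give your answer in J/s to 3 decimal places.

R = (0.199×4.4 + 0.069×8.2 + 0.29×4.6) / (1 + 0.199×10 + 0.069×1.9 + 0.29×4.3) = 2.775/4.368 = 0.6354 J/s.

0.635 J/s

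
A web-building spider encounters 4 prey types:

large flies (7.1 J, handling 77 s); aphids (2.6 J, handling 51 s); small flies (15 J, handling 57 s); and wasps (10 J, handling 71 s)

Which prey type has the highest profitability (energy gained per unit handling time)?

Profitability E/h (J/s): large flies = 7.1/77 = 0.0922, aphids = 2.6/51 = 0.051, small flies = 15/57 = 0.263, wasps = 10/71 = 0.141.
Ranked: small flies > wasps > large flies > aphids.

small flies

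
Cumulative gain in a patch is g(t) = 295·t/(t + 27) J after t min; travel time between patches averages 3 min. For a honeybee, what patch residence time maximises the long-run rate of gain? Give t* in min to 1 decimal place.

Optimal t* satisfies g'(t*) = g(t*)/(T + t*).
g'(t) = 295·27/(t + 27)². Setting 295·27/(t+27)² = 295t/[(t+27)(3+t)] gives 27(3+t) = t(t+27), so t² = 27×3 = 81.
t* = √81 = 9 min.

9.0 min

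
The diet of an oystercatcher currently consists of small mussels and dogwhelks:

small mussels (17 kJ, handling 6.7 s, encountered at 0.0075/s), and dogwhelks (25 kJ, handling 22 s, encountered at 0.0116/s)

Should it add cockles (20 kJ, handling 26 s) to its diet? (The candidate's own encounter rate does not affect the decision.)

On small mussels and dogwhelks alone, R = ΣλE/(1+Σλh) = 0.4175/1.305 = 0.3198 kJ/s.
Profitability of cockles: 20/26 = 0.7692 kJ/s.
Since 0.7692 > R, including cockles increases the long-run rate.

Yes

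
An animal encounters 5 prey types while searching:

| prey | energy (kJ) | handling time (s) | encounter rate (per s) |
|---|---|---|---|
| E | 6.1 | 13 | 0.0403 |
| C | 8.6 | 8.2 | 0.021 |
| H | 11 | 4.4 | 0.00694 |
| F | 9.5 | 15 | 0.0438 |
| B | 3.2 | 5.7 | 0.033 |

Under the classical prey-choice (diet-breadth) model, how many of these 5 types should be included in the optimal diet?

5

Rank by E/h (kJ/s): H 2.5, C 1.05, F 0.633, B 0.561, E 0.469. Include each in turn until the next type's E/h falls below the running intake rate.
Rate on top 1: 0.07408. C: 1.05 > 0.07408 → include.
Rate on top 2: 0.2136. F: 0.633 > 0.2136 → include.
Rate on top 3: 0.3619. B: 0.561 > 0.3619 → include.
Rate on top 4: 0.3802. E: 0.469 > 0.3802 → include.
Optimal diet: H, C, F, B, E — 5 of 5 types.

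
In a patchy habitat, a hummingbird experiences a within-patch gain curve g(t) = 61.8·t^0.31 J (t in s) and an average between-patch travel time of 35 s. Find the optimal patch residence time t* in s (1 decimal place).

Maximise g(t)/(T+t): set derivative to zero → g'(t)(T+t) = g(t).
g'(t) = 0.31·61.8·t^-0.69. Setting 0.31·61.8·t^-0.69 = 61.8·t^0.31/(35+t) gives 0.31(35+t) = t, so 0.69·t = 0.31×35.
t* = 0.31×35/0.69 = 15.72 s.

15.7 s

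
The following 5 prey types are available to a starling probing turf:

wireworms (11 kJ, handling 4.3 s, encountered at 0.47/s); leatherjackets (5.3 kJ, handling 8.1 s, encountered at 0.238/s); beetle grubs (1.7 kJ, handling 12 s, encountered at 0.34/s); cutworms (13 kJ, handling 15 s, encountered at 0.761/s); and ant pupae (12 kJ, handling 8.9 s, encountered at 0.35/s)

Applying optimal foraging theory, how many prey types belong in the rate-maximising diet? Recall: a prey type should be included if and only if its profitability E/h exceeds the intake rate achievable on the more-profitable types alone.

1

Profitabilities (E/h, kJ/s): wireworms 2.56, ant pupae 1.35, cutworms 0.867, leatherjackets 0.654, beetle grubs 0.142. Add prey in this order while the next type's profitability exceeds the intake rate on those already taken.
Rate on top 1: 1.711. ant pupae: 1.35 < 1.711 → exclude; stop.
Optimal diet: wireworms — 1 of 5 types.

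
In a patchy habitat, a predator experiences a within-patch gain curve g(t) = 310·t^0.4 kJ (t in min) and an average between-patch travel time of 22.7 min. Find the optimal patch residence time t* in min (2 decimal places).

15.13 min

Optimal t* satisfies g'(t*) = g(t*)/(T + t*).
g'(t) = 0.4·310·t^-0.6. Setting 0.4·310·t^-0.6 = 310·t^0.4/(22.7+t) gives 0.4(22.7+t) = t, so 0.60·t = 0.4×22.7.
t* = 0.4×22.7/0.60 = 15.13 min.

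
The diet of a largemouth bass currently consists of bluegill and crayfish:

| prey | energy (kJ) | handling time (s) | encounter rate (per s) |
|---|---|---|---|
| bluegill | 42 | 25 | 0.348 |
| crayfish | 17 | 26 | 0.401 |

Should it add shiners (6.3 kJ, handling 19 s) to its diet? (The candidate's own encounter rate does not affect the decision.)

Current rate: (0.348×42 + 0.401×17)/(1 + 0.348×25 + 0.401×26) = 1.065 kJ/s.
shiners: E/h = 6.3/19 = 0.3316 kJ/s.
Since 0.3316 < R, time spent handling shiners is better spent searching.

No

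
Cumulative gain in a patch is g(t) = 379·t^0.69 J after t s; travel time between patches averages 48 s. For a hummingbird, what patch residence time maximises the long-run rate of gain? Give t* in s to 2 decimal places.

By the marginal value theorem, leave when the instantaneous gain rate g'(t) equals the habitat-wide average g(t)/(T + t).
g'(t) = 0.69·379·t^-0.31. Setting 0.69·379·t^-0.31 = 379·t^0.69/(48+t) gives 0.69(48+t) = t, so 0.31·t = 0.69×48.
t* = 0.69×48/0.31 = 106.8 s.

106.84 s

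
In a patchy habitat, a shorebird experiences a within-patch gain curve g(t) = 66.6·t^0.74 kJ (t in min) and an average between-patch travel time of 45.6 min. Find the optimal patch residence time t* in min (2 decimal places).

129.78 min

Maximise g(t)/(T+t): set derivative to zero → g'(t)(T+t) = g(t).
g'(t) = 0.74·66.6·t^-0.26. Setting 0.74·66.6·t^-0.26 = 66.6·t^0.74/(45.6+t) gives 0.74(45.6+t) = t, so 0.26·t = 0.74×45.6.
t* = 0.74×45.6/0.26 = 129.8 min.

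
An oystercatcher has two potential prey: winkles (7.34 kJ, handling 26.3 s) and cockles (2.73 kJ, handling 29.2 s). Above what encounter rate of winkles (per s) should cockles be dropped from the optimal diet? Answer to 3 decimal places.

0.019 per s

Drop cockles once their profitability E₂/h₂ falls below the rate achievable on winkles alone: E₂/h₂ = λE₁/(1 + λh₁).
Solve for λ: λE₁h₂ = E₂(1 + λh₁) → λ(E₁h₂ − E₂h₁) = E₂ → λ = E₂/(E₁h₂ − E₂h₁).
λ = 2.73/(7.34×29.2 − 2.73×26.3) = 2.73/142.5 = 0.01915 per s.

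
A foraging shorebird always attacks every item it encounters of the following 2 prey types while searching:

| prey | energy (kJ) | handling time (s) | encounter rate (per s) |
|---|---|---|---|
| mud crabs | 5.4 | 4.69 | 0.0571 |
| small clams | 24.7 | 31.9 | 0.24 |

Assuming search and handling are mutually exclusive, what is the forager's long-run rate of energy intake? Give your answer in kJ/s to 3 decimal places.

0.699 kJ/s

R = (0.0571×5.4 + 0.24×24.7) / (1 + 0.0571×4.69 + 0.24×31.9) = 6.236/8.924 = 0.6988 kJ/s.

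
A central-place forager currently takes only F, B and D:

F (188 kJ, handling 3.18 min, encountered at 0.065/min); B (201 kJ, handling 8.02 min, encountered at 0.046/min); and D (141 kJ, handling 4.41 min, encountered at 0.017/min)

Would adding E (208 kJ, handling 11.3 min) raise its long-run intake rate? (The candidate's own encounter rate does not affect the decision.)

Yes

Intake rate on the current diet: R = (0.065×188 + 0.046×201 + 0.017×141) / (1 + 0.065×3.18 + 0.046×8.02 + 0.017×4.41) = 23.86/1.651 = 14.46 kJ/min.
E: E/h = 208/11.3 = 18.41 kJ/min.
18.41 > 14.46, so adding E raises the average — include it.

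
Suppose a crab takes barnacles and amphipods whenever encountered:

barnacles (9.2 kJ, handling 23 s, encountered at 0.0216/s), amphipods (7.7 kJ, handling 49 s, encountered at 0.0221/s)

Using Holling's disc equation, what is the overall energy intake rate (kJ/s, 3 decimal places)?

R = Σλ_iE_i / (1 + Σλ_ih_i)
Numerator: 0.0216×9.2 + 0.0221×7.7 = 0.3689
Denominator: 1 + 0.0216×23 + 0.0221×49 = 2.58
R = 0.3689/2.58 = 0.143 kJ/s

0.143 kJ/s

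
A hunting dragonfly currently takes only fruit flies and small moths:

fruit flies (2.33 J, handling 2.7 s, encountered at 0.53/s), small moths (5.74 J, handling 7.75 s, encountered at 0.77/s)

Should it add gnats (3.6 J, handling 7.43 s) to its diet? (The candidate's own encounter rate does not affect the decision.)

No

Current rate: (0.53×2.33 + 0.77×5.74)/(1 + 0.53×2.7 + 0.77×7.75) = 0.6733 J/s.
gnats: E/h = 3.6/7.43 = 0.4845 J/s.
0.4845 < 0.6733, so adding gnats would lower the average — exclude it.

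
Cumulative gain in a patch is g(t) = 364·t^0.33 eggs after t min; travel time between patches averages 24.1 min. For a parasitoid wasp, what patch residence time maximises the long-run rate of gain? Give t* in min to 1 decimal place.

Maximise g(t)/(T+t): set derivative to zero → g'(t)(T+t) = g(t).
g'(t) = 0.33·364·t^-0.67. Setting 0.33·364·t^-0.67 = 364·t^0.33/(24.1+t) gives 0.33(24.1+t) = t, so 0.67·t = 0.33×24.1.
t* = 0.33×24.1/0.67 = 11.87 min.

11.9 min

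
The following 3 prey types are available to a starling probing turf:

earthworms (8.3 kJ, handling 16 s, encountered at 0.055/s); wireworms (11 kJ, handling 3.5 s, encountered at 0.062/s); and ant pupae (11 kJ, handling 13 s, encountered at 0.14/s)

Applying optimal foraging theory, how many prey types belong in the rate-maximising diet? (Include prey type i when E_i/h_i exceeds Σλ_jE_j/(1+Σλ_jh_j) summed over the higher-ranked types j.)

E/h in descending order: wireworms 3.14, ant pupae 0.846, earthworms 0.519 kJ/s. The optimal diet is the largest prefix of this list for which every included type satisfies E_i/h_i > R on the types above it.
Rate on top 1: 0.5604. ant pupae: 0.846 > 0.5604 → include.
Rate on top 2: 0.7316. earthworms: 0.519 < 0.7316 → exclude; stop.
Optimal diet: wireworms, ant pupae — 2 of 3 types.

2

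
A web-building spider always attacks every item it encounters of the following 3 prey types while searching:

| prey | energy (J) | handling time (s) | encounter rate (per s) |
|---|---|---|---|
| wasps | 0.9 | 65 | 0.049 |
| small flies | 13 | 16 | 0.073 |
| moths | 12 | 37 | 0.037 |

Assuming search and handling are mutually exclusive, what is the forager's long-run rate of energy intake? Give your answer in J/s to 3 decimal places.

0.214 J/s

R = (0.049×0.9 + 0.073×13 + 0.037×12) / (1 + 0.049×65 + 0.073×16 + 0.037×37) = 1.437/6.722 = 0.2138 J/s.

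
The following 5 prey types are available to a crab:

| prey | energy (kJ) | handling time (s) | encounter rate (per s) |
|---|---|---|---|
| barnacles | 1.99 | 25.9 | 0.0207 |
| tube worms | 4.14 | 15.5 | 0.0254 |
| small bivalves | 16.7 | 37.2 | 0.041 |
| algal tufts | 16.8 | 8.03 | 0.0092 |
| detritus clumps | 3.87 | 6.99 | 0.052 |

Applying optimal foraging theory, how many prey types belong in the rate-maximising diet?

3

Profitabilities (E/h, kJ/s): algal tufts 2.09, detritus clumps 0.554, small bivalves 0.449, tube worms 0.267, barnacles 0.0768. Add prey in this order while the next type's profitability exceeds the intake rate on those already taken.
Rate on top 1: 0.1439. detritus clumps: 0.554 > 0.1439 → include.
Rate on top 2: 0.2475. small bivalves: 0.449 > 0.2475 → include.
Rate on top 3: 0.3512. tube worms: 0.267 < 0.3512 → exclude; stop.
Optimal diet: algal tufts, detritus clumps, small bivalves — 3 of 5 types.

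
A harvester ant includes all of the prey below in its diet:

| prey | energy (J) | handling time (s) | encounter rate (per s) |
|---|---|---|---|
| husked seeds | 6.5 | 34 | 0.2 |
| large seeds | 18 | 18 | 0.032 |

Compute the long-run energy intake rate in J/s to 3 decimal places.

0.224 J/s

R = Σλ_iE_i / (1 + Σλ_ih_i)
Numerator: 0.2×6.5 + 0.032×18 = 1.876
Denominator: 1 + 0.2×34 + 0.032×18 = 8.376
R = 1.876/8.376 = 0.224 J/s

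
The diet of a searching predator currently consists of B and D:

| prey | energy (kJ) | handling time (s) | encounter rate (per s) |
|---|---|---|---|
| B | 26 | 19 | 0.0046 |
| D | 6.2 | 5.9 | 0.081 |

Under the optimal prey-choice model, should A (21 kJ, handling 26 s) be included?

Yes

On B and D alone, R = ΣλE/(1+Σλh) = 0.6218/1.565 = 0.3972 kJ/s.
A: E/h = 21/26 = 0.8077 kJ/s.
0.8077 > 0.3972, so adding A raises the average — include it.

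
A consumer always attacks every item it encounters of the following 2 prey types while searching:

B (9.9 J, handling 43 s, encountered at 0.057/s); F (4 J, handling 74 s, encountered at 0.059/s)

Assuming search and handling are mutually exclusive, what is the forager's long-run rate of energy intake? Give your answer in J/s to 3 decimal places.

R = (0.057×9.9 + 0.059×4) / (1 + 0.057×43 + 0.059×74) = 0.8003/7.817 = 0.1024 J/s.

0.102 J/s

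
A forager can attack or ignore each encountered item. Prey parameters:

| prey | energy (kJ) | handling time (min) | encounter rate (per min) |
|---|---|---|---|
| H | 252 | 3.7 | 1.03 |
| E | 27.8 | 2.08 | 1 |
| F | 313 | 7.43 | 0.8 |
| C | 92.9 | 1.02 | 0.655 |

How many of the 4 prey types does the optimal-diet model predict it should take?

E/h in descending order: C 91.1, H 68.1, F 42.1, E 13.4 kJ/min. The optimal diet is the largest prefix of this list for which every included type satisfies E_i/h_i > R on the types above it.
Rate on top 1: 36.48. H: 68.1 > 36.48 → include.
Rate on top 2: 58.48. F: 42.1 < 58.48 → exclude; stop.
Optimal diet: C, H — 2 of 4 types.

2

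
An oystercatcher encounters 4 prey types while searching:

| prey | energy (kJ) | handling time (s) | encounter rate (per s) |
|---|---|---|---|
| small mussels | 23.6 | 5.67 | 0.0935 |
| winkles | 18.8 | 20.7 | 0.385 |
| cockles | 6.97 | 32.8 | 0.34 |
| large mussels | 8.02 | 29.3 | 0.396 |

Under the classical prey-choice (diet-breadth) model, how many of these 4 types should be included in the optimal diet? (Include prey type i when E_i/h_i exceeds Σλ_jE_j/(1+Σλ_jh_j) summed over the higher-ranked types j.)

Rank by E/h (kJ/s): small mussels 4.16, winkles 0.908, large mussels 0.274, cockles 0.213. Include each in turn until the next type's E/h falls below the running intake rate.
Rate on top 1: 1.442. winkles: 0.908 < 1.442 → exclude; stop.
Optimal diet: small mussels — 1 of 4 types.

1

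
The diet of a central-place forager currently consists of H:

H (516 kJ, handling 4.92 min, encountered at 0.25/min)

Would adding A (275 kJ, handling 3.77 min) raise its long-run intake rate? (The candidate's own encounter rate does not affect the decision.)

Yes

On H alone, R = ΣλE/(1+Σλh) = 129/2.23 = 57.85 kJ/min.
A: E/h = 275/3.77 = 72.94 kJ/min.
Since 72.94 > R, including A increases the long-run rate.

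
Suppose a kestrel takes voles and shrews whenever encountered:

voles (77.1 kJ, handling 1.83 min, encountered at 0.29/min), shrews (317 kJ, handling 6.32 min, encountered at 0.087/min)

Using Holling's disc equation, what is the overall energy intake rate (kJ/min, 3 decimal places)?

24.002 kJ/min

Energy encountered per unit search time: 0.29×77.1 + 0.087×317 = 49.94 kJ/min.
Handling time per unit search time: 0.29×1.83 + 0.087×6.32 = 1.081.
Rate = 49.94/(1 + 1.081) = 24 kJ/min.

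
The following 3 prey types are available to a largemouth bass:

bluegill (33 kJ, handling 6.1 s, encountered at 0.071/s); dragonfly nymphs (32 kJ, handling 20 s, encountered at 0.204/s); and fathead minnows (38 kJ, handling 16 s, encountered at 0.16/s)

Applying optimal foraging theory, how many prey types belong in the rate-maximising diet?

2

Rank by E/h (kJ/s): bluegill 5.41, fathead minnows 2.38, dragonfly nymphs 1.6. Include each in turn until the next type's E/h falls below the running intake rate.
Rate on top 1: 1.635. fathead minnows: 2.38 > 1.635 → include.
Rate on top 2: 2.109. dragonfly nymphs: 1.6 < 2.109 → exclude; stop.
Optimal diet: bluegill, fathead minnows — 2 of 3 types.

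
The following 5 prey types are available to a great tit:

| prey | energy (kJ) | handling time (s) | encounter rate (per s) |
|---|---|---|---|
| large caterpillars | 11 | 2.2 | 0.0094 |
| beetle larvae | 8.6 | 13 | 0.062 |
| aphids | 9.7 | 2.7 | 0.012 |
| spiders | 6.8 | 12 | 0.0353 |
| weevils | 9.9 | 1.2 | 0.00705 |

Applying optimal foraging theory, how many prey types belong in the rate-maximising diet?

Profitabilities (E/h, kJ/s): weevils 8.25, large caterpillars 5, aphids 3.59, beetle larvae 0.662, spiders 0.567. Add prey in this order while the next type's profitability exceeds the intake rate on those already taken.
Rate on top 1: 0.06921. large caterpillars: 5 > 0.06921 → include.
Rate on top 2: 0.1683. aphids: 3.59 > 0.1683 → include.
Rate on top 3: 0.2728. beetle larvae: 0.662 > 0.2728 → include.
Rate on top 4: 0.4406. spiders: 0.567 > 0.4406 → include.
Optimal diet: weevils, large caterpillars, aphids, beetle larvae, spiders — 5 of 5 types.

5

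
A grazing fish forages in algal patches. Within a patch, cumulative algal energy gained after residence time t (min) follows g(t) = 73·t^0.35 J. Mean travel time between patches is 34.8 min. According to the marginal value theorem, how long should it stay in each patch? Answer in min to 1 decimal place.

18.7 min

Optimal t* satisfies g'(t*) = g(t*)/(T + t*).
g'(t) = 0.35·73·t^-0.65. Setting 0.35·73·t^-0.65 = 73·t^0.35/(34.8+t) gives 0.35(34.8+t) = t, so 0.65·t = 0.35×34.8.
t* = 0.35×34.8/0.65 = 18.74 min.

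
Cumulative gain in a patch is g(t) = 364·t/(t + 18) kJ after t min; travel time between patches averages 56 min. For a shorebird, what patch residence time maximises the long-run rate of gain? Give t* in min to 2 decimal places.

By the marginal value theorem, leave when the instantaneous gain rate g'(t) equals the habitat-wide average g(t)/(T + t).
g'(t) = 364·18/(t + 18)². Setting 364·18/(t+18)² = 364t/[(t+18)(56+t)] gives 18(56+t) = t(t+18), so t² = 18×56 = 1008.
t* = √1008 = 31.75 min.

31.75 min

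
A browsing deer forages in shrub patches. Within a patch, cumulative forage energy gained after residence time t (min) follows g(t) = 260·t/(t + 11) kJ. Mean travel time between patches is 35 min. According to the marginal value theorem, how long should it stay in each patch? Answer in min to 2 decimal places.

19.62 min

Maximise g(t)/(T+t): set derivative to zero → g'(t)(T+t) = g(t).
g'(t) = 260·11/(t + 11)². Setting 260·11/(t+11)² = 260t/[(t+11)(35+t)] gives 11(35+t) = t(t+11), so t² = 11×35 = 385.
t* = √385 = 19.62 min.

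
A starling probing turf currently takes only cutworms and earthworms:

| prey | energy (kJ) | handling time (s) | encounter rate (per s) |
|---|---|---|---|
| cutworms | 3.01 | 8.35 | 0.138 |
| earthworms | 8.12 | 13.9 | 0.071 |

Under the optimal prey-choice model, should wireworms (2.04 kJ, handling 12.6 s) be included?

On cutworms and earthworms alone, R = ΣλE/(1+Σλh) = 0.9919/3.139 = 0.316 kJ/s.
wireworms: E/h = 2.04/12.6 = 0.1619 kJ/s.
Since 0.1619 < R, time spent handling wireworms is better spent searching.

No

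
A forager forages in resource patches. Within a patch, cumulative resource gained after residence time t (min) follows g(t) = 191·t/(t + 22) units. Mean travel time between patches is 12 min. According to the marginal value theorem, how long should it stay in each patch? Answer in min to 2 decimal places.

16.25 min

Optimal t* satisfies g'(t*) = g(t*)/(T + t*).
g'(t) = 191·22/(t + 22)². Setting 191·22/(t+22)² = 191t/[(t+22)(12+t)] gives 22(12+t) = t(t+22), so t² = 22×12 = 264.
t* = √264 = 16.25 min.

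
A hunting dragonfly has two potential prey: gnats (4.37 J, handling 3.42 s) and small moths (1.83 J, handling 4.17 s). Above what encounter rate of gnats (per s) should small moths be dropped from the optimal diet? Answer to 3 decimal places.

The zero-one rule: include small moths iff E₂/h₂ > λE₁/(1+λh₁). Equality gives the switch point.
λE₁h₂ = E₂ + λE₂h₁ ⇒ λ = E₂/(E₁h₂ − E₂h₁) = 1.83/(18.22 − 6.259) = 0.153 per s.

0.153 per s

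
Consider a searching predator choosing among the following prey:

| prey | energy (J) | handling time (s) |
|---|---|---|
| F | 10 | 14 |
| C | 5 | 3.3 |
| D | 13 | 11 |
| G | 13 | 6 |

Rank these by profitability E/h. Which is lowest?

F

Profitability E/h (J/s): F = 10/14 = 0.714, C = 5/3.3 = 1.52, D = 13/11 = 1.18, G = 13/6 = 2.17.
Ranked: G > C > D > F.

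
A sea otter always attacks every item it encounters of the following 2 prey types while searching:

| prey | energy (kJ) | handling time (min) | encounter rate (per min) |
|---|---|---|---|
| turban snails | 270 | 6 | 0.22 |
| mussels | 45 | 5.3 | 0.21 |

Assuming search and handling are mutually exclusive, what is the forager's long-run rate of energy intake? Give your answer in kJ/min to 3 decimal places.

Energy encountered per unit search time: 0.22×270 + 0.21×45 = 68.85 kJ/min.
Handling time per unit search time: 0.22×6 + 0.21×5.3 = 2.433.
Rate = 68.85/(1 + 2.433) = 20.06 kJ/min.

20.055 kJ/min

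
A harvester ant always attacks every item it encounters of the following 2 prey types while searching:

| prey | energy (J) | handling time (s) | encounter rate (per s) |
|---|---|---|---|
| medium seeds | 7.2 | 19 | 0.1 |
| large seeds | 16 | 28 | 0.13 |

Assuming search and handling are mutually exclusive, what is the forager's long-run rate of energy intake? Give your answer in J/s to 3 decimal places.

R = (0.1×7.2 + 0.13×16) / (1 + 0.1×19 + 0.13×28) = 2.8/6.54 = 0.4281 J/s.

0.428 J/s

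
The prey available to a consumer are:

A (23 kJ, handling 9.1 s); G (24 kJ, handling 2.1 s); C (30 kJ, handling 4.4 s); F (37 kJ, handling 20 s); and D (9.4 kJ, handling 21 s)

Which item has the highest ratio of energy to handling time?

G

In descending order of E/h:
G: 24/2.1 = 11.4 kJ/s
C: 30/4.4 = 6.82 kJ/s
A: 23/9.1 = 2.53 kJ/s
F: 37/20 = 1.85 kJ/s
D: 9.4/21 = 0.448 kJ/s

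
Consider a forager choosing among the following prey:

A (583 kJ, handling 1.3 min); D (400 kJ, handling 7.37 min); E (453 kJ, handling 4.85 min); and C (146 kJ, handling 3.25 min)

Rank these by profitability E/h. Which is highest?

In descending order of E/h:
A: 583/1.3 = 448 kJ/min
E: 453/4.85 = 93.4 kJ/min
D: 400/7.37 = 54.3 kJ/min
C: 146/3.25 = 44.9 kJ/min

A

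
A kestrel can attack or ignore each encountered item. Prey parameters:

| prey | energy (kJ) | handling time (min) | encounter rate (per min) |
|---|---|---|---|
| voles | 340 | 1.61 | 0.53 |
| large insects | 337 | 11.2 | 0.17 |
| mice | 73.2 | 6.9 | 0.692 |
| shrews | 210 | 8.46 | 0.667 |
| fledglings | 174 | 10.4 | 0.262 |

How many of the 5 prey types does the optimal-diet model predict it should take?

Profitabilities (E/h, kJ/min): voles 211, large insects 30.1, shrews 24.8, fledglings 16.7, mice 10.6. Add prey in this order while the next type's profitability exceeds the intake rate on those already taken.
Rate on top 1: 97.23. large insects: 30.1 < 97.23 → exclude; stop.
Optimal diet: voles — 1 of 5 types.

1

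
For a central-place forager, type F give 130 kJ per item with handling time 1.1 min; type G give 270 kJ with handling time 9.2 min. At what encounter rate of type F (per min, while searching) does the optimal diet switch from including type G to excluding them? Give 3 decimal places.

0.300 per min

Drop type G once their profitability E₂/h₂ falls below the rate achievable on type F alone: E₂/h₂ = λE₁/(1 + λh₁).
Solve for λ: λE₁h₂ = E₂(1 + λh₁) → λ(E₁h₂ − E₂h₁) = E₂ → λ = E₂/(E₁h₂ − E₂h₁).
λ = 270/(130×9.2 − 270×1.1) = 270/899 = 0.3003 per min.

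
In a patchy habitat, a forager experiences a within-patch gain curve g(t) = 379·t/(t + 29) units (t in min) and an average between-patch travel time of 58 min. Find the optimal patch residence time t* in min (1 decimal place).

41.0 min

By the marginal value theorem, leave when the instantaneous gain rate g'(t) equals the habitat-wide average g(t)/(T + t).
g'(t) = 379·29/(t + 29)². Setting 379·29/(t+29)² = 379t/[(t+29)(58+t)] gives 29(58+t) = t(t+29), so t² = 29×58 = 1682.
t* = √1682 = 41.01 min.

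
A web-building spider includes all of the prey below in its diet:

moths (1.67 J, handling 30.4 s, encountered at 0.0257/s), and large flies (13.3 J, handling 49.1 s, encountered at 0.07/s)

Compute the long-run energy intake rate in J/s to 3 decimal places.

R = Σλ_iE_i / (1 + Σλ_ih_i)
Numerator: 0.0257×1.67 + 0.07×13.3 = 0.9739
Denominator: 1 + 0.0257×30.4 + 0.07×49.1 = 5.218
R = 0.9739/5.218 = 0.1866 J/s

0.187 J/s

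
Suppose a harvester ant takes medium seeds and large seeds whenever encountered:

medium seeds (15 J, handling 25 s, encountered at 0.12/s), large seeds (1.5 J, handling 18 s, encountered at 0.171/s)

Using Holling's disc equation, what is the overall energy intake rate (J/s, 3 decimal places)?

0.291 J/s

R = (0.12×15 + 0.171×1.5) / (1 + 0.12×25 + 0.171×18) = 2.056/7.078 = 0.2905 J/s.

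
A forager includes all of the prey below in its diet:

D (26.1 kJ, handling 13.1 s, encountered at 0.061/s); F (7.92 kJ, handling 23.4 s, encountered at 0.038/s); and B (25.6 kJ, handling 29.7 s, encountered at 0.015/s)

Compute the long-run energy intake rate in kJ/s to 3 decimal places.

Energy encountered per unit search time: 0.061×26.1 + 0.038×7.92 + 0.015×25.6 = 2.277 kJ/s.
Handling time per unit search time: 0.061×13.1 + 0.038×23.4 + 0.015×29.7 = 2.134.
Rate = 2.277/(1 + 2.134) = 0.7266 kJ/s.

0.727 kJ/s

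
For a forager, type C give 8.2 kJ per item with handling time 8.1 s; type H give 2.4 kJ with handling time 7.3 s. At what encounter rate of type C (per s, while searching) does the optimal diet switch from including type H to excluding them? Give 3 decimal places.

At the threshold, the rate on type C alone equals the profitability of type H: λ·8.2/(1 + λ·8.1) = 2.4/7.3 = 0.3288.
Rearranging, λ(8.2 − 0.3288×8.1) = 0.3288, so λ = 0.3288/5.537 = 0.05938 per s.

0.059 per s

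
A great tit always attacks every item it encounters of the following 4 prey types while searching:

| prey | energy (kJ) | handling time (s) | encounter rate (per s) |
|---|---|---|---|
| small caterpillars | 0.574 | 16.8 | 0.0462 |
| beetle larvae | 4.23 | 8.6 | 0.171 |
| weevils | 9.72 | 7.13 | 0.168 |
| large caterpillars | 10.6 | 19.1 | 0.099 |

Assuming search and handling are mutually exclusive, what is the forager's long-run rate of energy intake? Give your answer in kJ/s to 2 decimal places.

0.54 kJ/s

R = (0.0462×0.574 + 0.171×4.23 + 0.168×9.72 + 0.099×10.6) / (1 + 0.0462×16.8 + 0.171×8.6 + 0.168×7.13 + 0.099×19.1) = 3.432/6.336 = 0.5417 kJ/s.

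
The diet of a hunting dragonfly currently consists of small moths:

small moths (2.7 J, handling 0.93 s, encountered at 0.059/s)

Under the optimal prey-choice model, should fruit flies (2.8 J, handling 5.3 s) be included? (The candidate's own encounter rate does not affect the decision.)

Current rate: (0.059×2.7)/(1 + 0.059×0.93) = 0.151 J/s.
Profitability of fruit flies: 2.8/5.3 = 0.5283 J/s.
Since 0.5283 > R, including fruit flies increases the long-run rate.

Yes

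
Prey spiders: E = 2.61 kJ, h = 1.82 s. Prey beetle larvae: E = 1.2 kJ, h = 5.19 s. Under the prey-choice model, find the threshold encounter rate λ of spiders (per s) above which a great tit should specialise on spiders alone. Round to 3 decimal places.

The zero-one rule: include beetle larvae iff E₂/h₂ > λE₁/(1+λh₁). Equality gives the switch point.
λE₁h₂ = E₂ + λE₂h₁ ⇒ λ = E₂/(E₁h₂ − E₂h₁) = 1.2/(13.55 − 2.184) = 0.1056 per s.

0.106 per s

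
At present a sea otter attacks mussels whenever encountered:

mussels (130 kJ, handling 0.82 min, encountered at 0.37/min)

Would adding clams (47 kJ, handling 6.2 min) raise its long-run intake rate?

No

On mussels alone, R = ΣλE/(1+Σλh) = 48.1/1.303 = 36.9 kJ/min.
Profitability of clams: 47/6.2 = 7.581 kJ/min.
Since 7.581 < R, time spent handling clams is better spent searching.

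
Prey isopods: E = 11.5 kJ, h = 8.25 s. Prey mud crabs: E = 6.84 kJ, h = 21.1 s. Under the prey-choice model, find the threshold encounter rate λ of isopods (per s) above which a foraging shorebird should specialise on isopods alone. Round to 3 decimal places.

0.037 per s

Drop mud crabs once their profitability E₂/h₂ falls below the rate achievable on isopods alone: E₂/h₂ = λE₁/(1 + λh₁).
Solve for λ: λE₁h₂ = E₂(1 + λh₁) → λ(E₁h₂ − E₂h₁) = E₂ → λ = E₂/(E₁h₂ − E₂h₁).
λ = 6.84/(11.5×21.1 − 6.84×8.25) = 6.84/186.2 = 0.03673 per s.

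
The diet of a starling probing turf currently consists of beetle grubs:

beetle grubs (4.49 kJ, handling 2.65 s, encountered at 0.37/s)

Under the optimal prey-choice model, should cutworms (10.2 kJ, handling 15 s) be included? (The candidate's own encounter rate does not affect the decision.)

No

On beetle grubs alone, R = ΣλE/(1+Σλh) = 1.661/1.98 = 0.8388 kJ/s.
cutworms: E/h = 10.2/15 = 0.68 kJ/s.
Since 0.68 < R, time spent handling cutworms is better spent searching.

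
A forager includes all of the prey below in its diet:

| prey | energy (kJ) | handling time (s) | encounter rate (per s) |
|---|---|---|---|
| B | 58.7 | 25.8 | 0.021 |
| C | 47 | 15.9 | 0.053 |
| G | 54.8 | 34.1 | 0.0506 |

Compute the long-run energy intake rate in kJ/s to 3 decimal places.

R = (0.021×58.7 + 0.053×47 + 0.0506×54.8) / (1 + 0.021×25.8 + 0.053×15.9 + 0.0506×34.1) = 6.497/4.11 = 1.581 kJ/s.

1.581 kJ/s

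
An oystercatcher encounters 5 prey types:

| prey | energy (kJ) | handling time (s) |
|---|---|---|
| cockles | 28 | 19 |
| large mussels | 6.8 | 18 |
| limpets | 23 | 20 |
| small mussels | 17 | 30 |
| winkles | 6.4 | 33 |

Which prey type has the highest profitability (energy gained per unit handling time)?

Profitability E/h (kJ/s): cockles = 28/19 = 1.47, large mussels = 6.8/18 = 0.378, limpets = 23/20 = 1.15, small mussels = 17/30 = 0.567, winkles = 6.4/33 = 0.194.
Ranked: cockles > limpets > small mussels > large mussels > winkles.

cockles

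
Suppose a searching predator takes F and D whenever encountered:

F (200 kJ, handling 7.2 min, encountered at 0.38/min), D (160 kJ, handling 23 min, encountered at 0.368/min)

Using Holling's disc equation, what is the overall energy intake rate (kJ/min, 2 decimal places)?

Energy encountered per unit search time: 0.38×200 + 0.368×160 = 134.9 kJ/min.
Handling time per unit search time: 0.38×7.2 + 0.368×23 = 11.2.
Rate = 134.9/(1 + 11.2) = 11.06 kJ/min.

11.06 kJ/min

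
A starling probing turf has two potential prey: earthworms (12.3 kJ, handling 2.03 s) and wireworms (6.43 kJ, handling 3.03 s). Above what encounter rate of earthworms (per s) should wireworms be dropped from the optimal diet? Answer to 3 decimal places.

0.266 per s

The zero-one rule: include wireworms iff E₂/h₂ > λE₁/(1+λh₁). Equality gives the switch point.
λE₁h₂ = E₂ + λE₂h₁ ⇒ λ = E₂/(E₁h₂ − E₂h₁) = 6.43/(37.27 − 13.05) = 0.2655 per s.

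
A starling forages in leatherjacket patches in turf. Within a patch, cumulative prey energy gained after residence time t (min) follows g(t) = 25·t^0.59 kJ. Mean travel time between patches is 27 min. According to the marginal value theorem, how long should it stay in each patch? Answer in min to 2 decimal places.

Optimal t* satisfies g'(t*) = g(t*)/(T + t*).
g'(t) = 0.59·25·t^-0.41. Setting 0.59·25·t^-0.41 = 25·t^0.59/(27+t) gives 0.59(27+t) = t, so 0.41·t = 0.59×27.
t* = 0.59×27/0.41 = 38.85 min.

38.85 min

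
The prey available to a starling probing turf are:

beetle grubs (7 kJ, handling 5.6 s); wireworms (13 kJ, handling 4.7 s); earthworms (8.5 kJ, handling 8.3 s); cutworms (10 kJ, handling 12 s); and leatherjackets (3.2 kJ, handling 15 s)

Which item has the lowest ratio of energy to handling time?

leatherjackets

In descending order of E/h:
wireworms: 13/4.7 = 2.77 kJ/s
beetle grubs: 7/5.6 = 1.25 kJ/s
earthworms: 8.5/8.3 = 1.02 kJ/s
cutworms: 10/12 = 0.833 kJ/s
leatherjackets: 3.2/15 = 0.213 kJ/s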